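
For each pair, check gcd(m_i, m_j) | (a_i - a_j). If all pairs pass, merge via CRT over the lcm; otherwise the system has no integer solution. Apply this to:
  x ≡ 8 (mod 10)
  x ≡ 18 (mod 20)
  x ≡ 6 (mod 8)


Moduli 10, 20, 8 are not pairwise coprime, so CRT works modulo lcm(m_i) when all pairwise compatibility conditions hold.
Pairwise compatibility: gcd(m_i, m_j) must divide a_i - a_j for every pair.
Merge one congruence at a time:
  Start: x ≡ 8 (mod 10).
  Combine with x ≡ 18 (mod 20): gcd(10, 20) = 10; 18 - 8 = 10, which IS divisible by 10, so compatible.
    Write x = 8 + 10·t and substitute into x ≡ 18 (mod 20): 10·t ≡ 18 − 8 = 10 (mod 20).
    Divide the congruence (and modulus) by g = 10: 1·t ≡ 1 (mod 2).
    So t ≡ 1 (mod 2).
    Then x = 8 + 10·1 = 18, valid modulo lcm(10, 20) = 20: x ≡ 18 (mod 20).
  Combine with x ≡ 6 (mod 8): gcd(20, 8) = 4; 6 - 18 = -12, which IS divisible by 4, so compatible.
    Write x = 18 + 20·t and substitute into x ≡ 6 (mod 8): 20·t ≡ 6 − 18 = -12 (mod 8).
    Divide the congruence (and modulus) by g = 4: 5·t ≡ -3 (mod 2).
    Reduce coefficients mod 2: 1·t ≡ 1 (mod 2).
    So t ≡ 1 (mod 2).
    Then x = 18 + 20·1 = 38, valid modulo lcm(20, 8) = 40: x ≡ 38 (mod 40).
Verify: 38 mod 10 = 8, 38 mod 20 = 18, 38 mod 8 = 6.

x ≡ 38 (mod 40).


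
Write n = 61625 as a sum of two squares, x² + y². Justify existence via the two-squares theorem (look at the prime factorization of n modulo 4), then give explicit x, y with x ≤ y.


Step 1: Factor n = 61625 = 5^3 · 17 · 29.
Step 2: Check the mod-4 condition on each prime factor: 5 ≡ 1 (mod 4), exponent 3; 17 ≡ 1 (mod 4), exponent 1; 29 ≡ 1 (mod 4), exponent 1.
All primes ≡ 3 (mod 4) appear to even exponent (or don't appear), so by the two-squares theorem n IS expressible as a sum of two squares.
Step 3: Build a representation. Group n = k² · m with k = 5 and m = 5 · 17 · 29 = 2465 (a product of primes ≡ 1 (mod 4)); a representation of m scales to one of n via (k·x)² + (k·y)² = k²(x² + y²). Each prime p ≡ 1 (mod 4) is itself a sum of two squares; find a² by testing p − a² for a perfect square:
  5: 5 − 1² = 4 = 2² ⇒ 5 = 1² + 2².
  17: 17 − 1² = 16 = 4² ⇒ 17 = 1² + 4².
  29: 29 − 1² = 28, 29 − 2² = 25 = 5² ⇒ 29 = 2² + 5².
  Combine using the Brahmagupta–Fibonacci identity (a² + b²)(c² + d²) = (ac − bd)² + (ad + bc)² = (ac + bd)² + (ad − bc)²:
  5 · 17 = 85: from (1² + 2²)(1² + 4²), take (1·1 − 2·4, 1·4 + 2·1) = (1 − 8, 4 + 2) = (-7, 6); dropping signs (only squares matter) gives (7, 6); check 7² + 6² = 49 + 36 = 85 ✓.
  85 · 29 = 2465: from (7² + 6²)(2² + 5²), take (7·2 − 6·5, 7·5 + 6·2) = (14 − 30, 35 + 12) = (-16, 47); dropping signs (only squares matter) gives (16, 47); check 16² + 47² = 256 + 2209 = 2465 ✓.
  Scale by k = 5: (5·16, 5·47) = (80, 235).
Step 4: Order so x ≤ y and verify: 80² + 235² = 6400 + 55225 = 61625 = n. ✓

n = 61625 = 80² + 235² (one valid representation with x ≤ y).


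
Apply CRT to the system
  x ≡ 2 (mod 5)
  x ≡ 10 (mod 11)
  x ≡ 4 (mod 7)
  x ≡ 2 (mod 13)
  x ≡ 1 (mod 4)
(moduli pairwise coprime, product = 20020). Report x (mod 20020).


Product of moduli M = 5 · 11 · 7 · 13 · 4 = 20020.
Merge one congruence at a time:
  Start: x ≡ 2 (mod 5).
  Combine with x ≡ 10 (mod 11); new modulus lcm = 55.
    Write x = 2 + 5·t and substitute into x ≡ 10 (mod 11): 5·t ≡ 10 − 2 = 8 (mod 11).
    The inverse of 5 mod 11 is 9 (since 5·9 = 45 = 4·11 + 1), so t ≡ 9·8 = 72 ≡ 6 (mod 11).
    Then x = 2 + 5·6 = 32, valid modulo lcm(5, 11) = 55: x ≡ 32 (mod 55).
  Combine with x ≡ 4 (mod 7); new modulus lcm = 385.
    Write x = 32 + 55·t and substitute into x ≡ 4 (mod 7): 55·t ≡ 4 − 32 = -28 (mod 7).
    Reduce coefficients mod 7: 6·t ≡ 0 (mod 7).
    The inverse of 6 mod 7 is 6 (since 6·6 = 36 = 5·7 + 1), so t ≡ 6·0 = 0 ≡ 0 (mod 7).
    Then x = 32 + 55·0 = 32, valid modulo lcm(55, 7) = 385: x ≡ 32 (mod 385).
  Combine with x ≡ 2 (mod 13); new modulus lcm = 5005.
    Write x = 32 + 385·t and substitute into x ≡ 2 (mod 13): 385·t ≡ 2 − 32 = -30 (mod 13).
    Reduce coefficients mod 13: 8·t ≡ 9 (mod 13).
    The inverse of 8 mod 13 is 5 (since 8·5 = 40 = 3·13 + 1), so t ≡ 5·9 = 45 ≡ 6 (mod 13).
    Then x = 32 + 385·6 = 2342, valid modulo lcm(385, 13) = 5005: x ≡ 2342 (mod 5005).
  Combine with x ≡ 1 (mod 4); new modulus lcm = 20020.
    Write x = 2342 + 5005·t and substitute into x ≡ 1 (mod 4): 5005·t ≡ 1 − 2342 = -2341 (mod 4).
    Reduce coefficients mod 4: 1·t ≡ 3 (mod 4).
    So t ≡ 3 (mod 4).
    Then x = 2342 + 5005·3 = 17357, valid modulo lcm(5005, 4) = 20020: x ≡ 17357 (mod 20020).
Verify against each original: 17357 mod 5 = 2, 17357 mod 11 = 10, 17357 mod 7 = 4, 17357 mod 13 = 2, 17357 mod 4 = 1.

x ≡ 17357 (mod 20020).


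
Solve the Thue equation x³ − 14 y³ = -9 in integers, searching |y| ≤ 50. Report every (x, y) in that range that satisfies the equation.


The equation is x³ - 14y³ = -9. For fixed y, x³ = 14·y³ − 9, so a solution requires the RHS to be a perfect cube.
Strategy: iterate y from -50 to 50, compute RHS = 14·y³ − 9, and check whether it is a (positive or negative) perfect cube.
Check small values of y:
  y = 0: RHS = -9 is not a perfect cube.
  y = 1: RHS = 5 is not a perfect cube.
  y = -1: RHS = -23 is not a perfect cube.
  y = 2: RHS = 103 is not a perfect cube.
  y = -2: RHS = -121 is not a perfect cube.
  y = 3: RHS = 369 is not a perfect cube.
  y = -3: RHS = -387 is not a perfect cube.
Continuing the search up to |y| = 50 finds no solutions either.
No (x, y) in the scanned range satisfies the equation.

No integer solutions with |y| ≤ 50.


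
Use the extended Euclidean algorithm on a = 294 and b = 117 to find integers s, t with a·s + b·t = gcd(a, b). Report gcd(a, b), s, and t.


Euclidean algorithm on (294, 117) — divide until remainder is 0:
  294 = 2 · 117 + 60
  117 = 1 · 60 + 57
  60 = 1 · 57 + 3
  57 = 19 · 3 + 0
gcd(294, 117) = 3.
Track Bezout coefficients alongside the remainders: start with r₀ = 294 = a·1 + b·0 (s = 1, t = 0) and r₁ = 117 = a·0 + b·1 (s = 0, t = 1); each new remainder r_{k+1} = r_{k-1} − q_k·r_k inherits s_{k+1} = s_{k-1} − q_k·s_k, t_{k+1} = t_{k-1} − q_k·t_k, so r_k = a·s_k + b·t_k at every step:
  q = 2: r = 60, s = 1 − 2·0 = 1, t = 0 − 2·1 = -2  (check: 294·1 + 117·(-2) = 60)
  q = 1: r = 57, s = 0 − 1·1 = -1, t = 1 − 1·(-2) = 3  (check: 294·(-1) + 117·3 = 57)
  q = 1: r = 3, s = 1 − 1·(-1) = 2, t = -2 − 1·3 = -5  (check: 294·2 + 117·(-5) = 3)
The row with r = 3 (the gcd) gives the Bezout coefficients s = 2, t = -5.
Result: 294 · (2) + 117 · (-5) = 3.

gcd(294, 117) = 3; s = 2, t = -5 (check: 294·2 + 117·(-5) = 3).


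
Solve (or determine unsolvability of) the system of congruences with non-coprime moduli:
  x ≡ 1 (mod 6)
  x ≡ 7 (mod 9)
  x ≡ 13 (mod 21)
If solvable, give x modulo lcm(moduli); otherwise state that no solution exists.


Moduli 6, 9, 21 are not pairwise coprime, so CRT works modulo lcm(m_i) when all pairwise compatibility conditions hold.
Pairwise compatibility: gcd(m_i, m_j) must divide a_i - a_j for every pair.
Merge one congruence at a time:
  Start: x ≡ 1 (mod 6).
  Combine with x ≡ 7 (mod 9): gcd(6, 9) = 3; 7 - 1 = 6, which IS divisible by 3, so compatible.
    Write x = 1 + 6·t and substitute into x ≡ 7 (mod 9): 6·t ≡ 7 − 1 = 6 (mod 9).
    Divide the congruence (and modulus) by g = 3: 2·t ≡ 2 (mod 3).
    The inverse of 2 mod 3 is 2 (since 2·2 = 4 = 1·3 + 1), so t ≡ 2·2 = 4 ≡ 1 (mod 3).
    Then x = 1 + 6·1 = 7, valid modulo lcm(6, 9) = 18: x ≡ 7 (mod 18).
  Combine with x ≡ 13 (mod 21): gcd(18, 21) = 3; 13 - 7 = 6, which IS divisible by 3, so compatible.
    Write x = 7 + 18·t and substitute into x ≡ 13 (mod 21): 18·t ≡ 13 − 7 = 6 (mod 21).
    Divide the congruence (and modulus) by g = 3: 6·t ≡ 2 (mod 7).
    The inverse of 6 mod 7 is 6 (since 6·6 = 36 = 5·7 + 1), so t ≡ 6·2 = 12 ≡ 5 (mod 7).
    Then x = 7 + 18·5 = 97, valid modulo lcm(18, 21) = 126: x ≡ 97 (mod 126).
Verify: 97 mod 6 = 1, 97 mod 9 = 7, 97 mod 21 = 13.

x ≡ 97 (mod 126).


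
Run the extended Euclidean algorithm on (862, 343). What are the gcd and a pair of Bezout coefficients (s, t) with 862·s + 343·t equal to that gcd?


Euclidean algorithm on (862, 343) — divide until remainder is 0:
  862 = 2 · 343 + 176
  343 = 1 · 176 + 167
  176 = 1 · 167 + 9
  167 = 18 · 9 + 5
  9 = 1 · 5 + 4
  5 = 1 · 4 + 1
  4 = 4 · 1 + 0
gcd(862, 343) = 1.
Track Bezout coefficients alongside the remainders: start with r₀ = 862 = a·1 + b·0 (s = 1, t = 0) and r₁ = 343 = a·0 + b·1 (s = 0, t = 1); each new remainder r_{k+1} = r_{k-1} − q_k·r_k inherits s_{k+1} = s_{k-1} − q_k·s_k, t_{k+1} = t_{k-1} − q_k·t_k, so r_k = a·s_k + b·t_k at every step:
  q = 2: r = 176, s = 1 − 2·0 = 1, t = 0 − 2·1 = -2  (check: 862·1 + 343·(-2) = 176)
  q = 1: r = 167, s = 0 − 1·1 = -1, t = 1 − 1·(-2) = 3  (check: 862·(-1) + 343·3 = 167)
  q = 1: r = 9, s = 1 − 1·(-1) = 2, t = -2 − 1·3 = -5  (check: 862·2 + 343·(-5) = 9)
  q = 18: r = 5, s = -1 − 18·2 = -37, t = 3 − 18·(-5) = 93  (check: 862·(-37) + 343·93 = 5)
  q = 1: r = 4, s = 2 − 1·(-37) = 39, t = -5 − 1·93 = -98  (check: 862·39 + 343·(-98) = 4)
  q = 1: r = 1, s = -37 − 1·39 = -76, t = 93 − 1·(-98) = 191  (check: 862·(-76) + 343·191 = 1)
The row with r = 1 (the gcd) gives the Bezout coefficients s = -76, t = 191.
Result: 862 · (-76) + 343 · (191) = 1.

gcd(862, 343) = 1; s = -76, t = 191 (check: 862·(-76) + 343·191 = 1).


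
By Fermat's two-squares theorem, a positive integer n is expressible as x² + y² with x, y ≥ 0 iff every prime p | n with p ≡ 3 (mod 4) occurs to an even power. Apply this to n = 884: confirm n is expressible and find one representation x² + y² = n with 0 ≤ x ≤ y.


Step 1: Factor n = 884 = 2^2 · 13 · 17.
Step 2: Check the mod-4 condition on each prime factor: 2 = 2 (special); 13 ≡ 1 (mod 4), exponent 1; 17 ≡ 1 (mod 4), exponent 1.
All primes ≡ 3 (mod 4) appear to even exponent (or don't appear), so by the two-squares theorem n IS expressible as a sum of two squares.
Step 3: Build a representation. Group n = k² · m with k = 2 and m = 13 · 17 = 221 (a product of primes ≡ 1 (mod 4)); a representation of m scales to one of n via (k·x)² + (k·y)² = k²(x² + y²). Each prime p ≡ 1 (mod 4) is itself a sum of two squares; find a² by testing p − a² for a perfect square:
  13: 13 − 1² = 12, 13 − 2² = 9 = 3² ⇒ 13 = 2² + 3².
  17: 17 − 1² = 16 = 4² ⇒ 17 = 1² + 4².
  Combine using the Brahmagupta–Fibonacci identity (a² + b²)(c² + d²) = (ac − bd)² + (ad + bc)² = (ac + bd)² + (ad − bc)²:
  13 · 17 = 221: from (2² + 3²)(1² + 4²), take (2·1 − 3·4, 2·4 + 3·1) = (2 − 12, 8 + 3) = (-10, 11); dropping signs (only squares matter) gives (10, 11); check 10² + 11² = 100 + 121 = 221 ✓.
  Scale by k = 2: (2·10, 2·11) = (20, 22).
Step 4: Order so x ≤ y and verify: 20² + 22² = 400 + 484 = 884 = n. ✓

n = 884 = 20² + 22² (one valid representation with x ≤ y).


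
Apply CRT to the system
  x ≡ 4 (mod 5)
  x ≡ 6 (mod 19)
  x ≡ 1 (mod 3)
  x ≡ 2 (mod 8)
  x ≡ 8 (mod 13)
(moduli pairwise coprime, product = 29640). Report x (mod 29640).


Product of moduli M = 5 · 19 · 3 · 8 · 13 = 29640.
Merge one congruence at a time:
  Start: x ≡ 4 (mod 5).
  Combine with x ≡ 6 (mod 19); new modulus lcm = 95.
    Write x = 4 + 5·t and substitute into x ≡ 6 (mod 19): 5·t ≡ 6 − 4 = 2 (mod 19).
    The inverse of 5 mod 19 is 4 (since 5·4 = 20 = 1·19 + 1), so t ≡ 4·2 = 8 ≡ 8 (mod 19).
    Then x = 4 + 5·8 = 44, valid modulo lcm(5, 19) = 95: x ≡ 44 (mod 95).
  Combine with x ≡ 1 (mod 3); new modulus lcm = 285.
    Write x = 44 + 95·t and substitute into x ≡ 1 (mod 3): 95·t ≡ 1 − 44 = -43 (mod 3).
    Reduce coefficients mod 3: 2·t ≡ 2 (mod 3).
    The inverse of 2 mod 3 is 2 (since 2·2 = 4 = 1·3 + 1), so t ≡ 2·2 = 4 ≡ 1 (mod 3).
    Then x = 44 + 95·1 = 139, valid modulo lcm(95, 3) = 285: x ≡ 139 (mod 285).
  Combine with x ≡ 2 (mod 8); new modulus lcm = 2280.
    Write x = 139 + 285·t and substitute into x ≡ 2 (mod 8): 285·t ≡ 2 − 139 = -137 (mod 8).
    Reduce coefficients mod 8: 5·t ≡ 7 (mod 8).
    The inverse of 5 mod 8 is 5 (since 5·5 = 25 = 3·8 + 1), so t ≡ 5·7 = 35 ≡ 3 (mod 8).
    Then x = 139 + 285·3 = 994, valid modulo lcm(285, 8) = 2280: x ≡ 994 (mod 2280).
  Combine with x ≡ 8 (mod 13); new modulus lcm = 29640.
    Write x = 994 + 2280·t and substitute into x ≡ 8 (mod 13): 2280·t ≡ 8 − 994 = -986 (mod 13).
    Reduce coefficients mod 13: 5·t ≡ 2 (mod 13).
    The inverse of 5 mod 13 is 8 (since 5·8 = 40 = 3·13 + 1), so t ≡ 8·2 = 16 ≡ 3 (mod 13).
    Then x = 994 + 2280·3 = 7834, valid modulo lcm(2280, 13) = 29640: x ≡ 7834 (mod 29640).
Verify against each original: 7834 mod 5 = 4, 7834 mod 19 = 6, 7834 mod 3 = 1, 7834 mod 8 = 2, 7834 mod 13 = 8.

x ≡ 7834 (mod 29640).


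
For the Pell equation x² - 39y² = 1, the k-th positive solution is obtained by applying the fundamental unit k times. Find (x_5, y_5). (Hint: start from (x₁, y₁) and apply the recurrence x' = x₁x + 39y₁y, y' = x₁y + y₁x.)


Step 1: Find the fundamental solution (x₁, y₁) of x² - 39y² = 1.
  Expand √39 as a continued fraction. a₀ = ⌊√39⌋ = 6; iterate m_{k+1} = d_k·a_k − m_k, d_{k+1} = (39 − m_{k+1}²)/d_k, a_{k+1} = ⌊(a₀ + m_{k+1})/d_{k+1}⌋ (starting m₀ = 0, d₀ = 1), with convergents p_k = a_k·p_{k-1} + p_{k-2}, q_k = a_k·q_{k-1} + q_{k-2} (p₋₁ = 1, q₋₁ = 0):
  k = 0: a₀ = 6; p₀/q₀ = 6/1; p₀² − 39·q₀² = 36 − 39 = -3.
  k = 1: m = 6, d = 3, a = ⌊(6 + 6)/3⌋ = 4; p/q = (4·6 + 1)/(4·1 + 0) = 25/4; p² − 39·q² = 625 − 624 = 1.
  The first convergent with p² − 39·q² = 1 gives the fundamental solution (x₁, y₁) = (25, 4).
Step 2: Apply the recurrence (x_{n+1}, y_{n+1}) = (x₁x_n + 39y₁y_n, x₁y_n + y₁x_n) repeatedly.
  From (x_1, y_1) = (25, 4): x_2 = 25·25 + 39·4·4 = 1249; y_2 = 25·4 + 4·25 = 200.
  From (x_2, y_2) = (1249, 200): x_3 = 25·1249 + 39·4·200 = 62425; y_3 = 25·200 + 4·1249 = 9996.
  From (x_3, y_3) = (62425, 9996): x_4 = 25·62425 + 39·4·9996 = 3120001; y_4 = 25·9996 + 4·62425 = 499600.
  From (x_4, y_4) = (3120001, 499600): x_5 = 25·3120001 + 39·4·499600 = 155937625; y_5 = 25·499600 + 4·3120001 = 24970004.
Step 3: Verify x_5² - 39·y_5² = 24316542890640625 - 24316542890640624 = 1 (should be 1). ✓

(x_1, y_1) = (25, 4); (x_5, y_5) = (155937625, 24970004).


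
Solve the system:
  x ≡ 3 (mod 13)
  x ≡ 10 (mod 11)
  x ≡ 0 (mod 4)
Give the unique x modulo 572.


Moduli 13, 11, 4 are pairwise coprime; by CRT there is a unique solution modulo M = 13 · 11 · 4 = 572.
Solve pairwise, accumulating the modulus:
  Start with x ≡ 3 (mod 13).
  Combine with x ≡ 10 (mod 11): since gcd(13, 11) = 1, we get a unique residue mod 143.
    Write x = 3 + 13·t and substitute into x ≡ 10 (mod 11): 13·t ≡ 10 − 3 = 7 (mod 11).
    Reduce coefficients mod 11: 2·t ≡ 7 (mod 11).
    The inverse of 2 mod 11 is 6 (since 2·6 = 12 = 1·11 + 1), so t ≡ 6·7 = 42 ≡ 9 (mod 11).
    Then x = 3 + 13·9 = 120, valid modulo lcm(13, 11) = 143: x ≡ 120 (mod 143).
  Combine with x ≡ 0 (mod 4): since gcd(143, 4) = 1, we get a unique residue mod 572.
    Write x = 120 + 143·t and substitute into x ≡ 0 (mod 4): 143·t ≡ 0 − 120 = -120 (mod 4).
    Reduce coefficients mod 4: 3·t ≡ 0 (mod 4).
    The inverse of 3 mod 4 is 3 (since 3·3 = 9 = 2·4 + 1), so t ≡ 3·0 = 0 ≡ 0 (mod 4).
    Then x = 120 + 143·0 = 120, valid modulo lcm(143, 4) = 572: x ≡ 120 (mod 572).
Verify: 120 mod 13 = 3 ✓, 120 mod 11 = 10 ✓, 120 mod 4 = 0 ✓.

x ≡ 120 (mod 572).


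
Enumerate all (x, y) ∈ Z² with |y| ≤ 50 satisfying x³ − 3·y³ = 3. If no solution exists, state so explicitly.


The equation is x³ - 3y³ = 3. For fixed y, x³ = 3·y³ + 3, so a solution requires the RHS to be a perfect cube.
Strategy: iterate y from -50 to 50, compute RHS = 3·y³ + 3, and check whether it is a (positive or negative) perfect cube.
Check small values of y:
  y = 0: RHS = 3 is not a perfect cube.
  y = 1: RHS = 6 is not a perfect cube.
  y = -1: RHS = 0 = (0)³ ⇒ x = 0 works.
  y = 2: RHS = 27 = (3)³ ⇒ x = 3 works.
  y = -2: RHS = -21 is not a perfect cube.
  y = 3: RHS = 84 is not a perfect cube.
  y = -3: RHS = -78 is not a perfect cube.
Continuing the search up to |y| = 50 finds no further solutions beyond those listed.
Collected solutions: (0, -1), (3, 2).

Solutions (with |y| ≤ 50): (0, -1), (3, 2).


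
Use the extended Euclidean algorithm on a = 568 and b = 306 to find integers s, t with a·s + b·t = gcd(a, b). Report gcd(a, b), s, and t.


Euclidean algorithm on (568, 306) — divide until remainder is 0:
  568 = 1 · 306 + 262
  306 = 1 · 262 + 44
  262 = 5 · 44 + 42
  44 = 1 · 42 + 2
  42 = 21 · 2 + 0
gcd(568, 306) = 2.
Track Bezout coefficients alongside the remainders: start with r₀ = 568 = a·1 + b·0 (s = 1, t = 0) and r₁ = 306 = a·0 + b·1 (s = 0, t = 1); each new remainder r_{k+1} = r_{k-1} − q_k·r_k inherits s_{k+1} = s_{k-1} − q_k·s_k, t_{k+1} = t_{k-1} − q_k·t_k, so r_k = a·s_k + b·t_k at every step:
  q = 1: r = 262, s = 1 − 1·0 = 1, t = 0 − 1·1 = -1  (check: 568·1 + 306·(-1) = 262)
  q = 1: r = 44, s = 0 − 1·1 = -1, t = 1 − 1·(-1) = 2  (check: 568·(-1) + 306·2 = 44)
  q = 5: r = 42, s = 1 − 5·(-1) = 6, t = -1 − 5·2 = -11  (check: 568·6 + 306·(-11) = 42)
  q = 1: r = 2, s = -1 − 1·6 = -7, t = 2 − 1·(-11) = 13  (check: 568·(-7) + 306·13 = 2)
The row with r = 2 (the gcd) gives the Bezout coefficients s = -7, t = 13.
Result: 568 · (-7) + 306 · (13) = 2.

gcd(568, 306) = 2; s = -7, t = 13 (check: 568·(-7) + 306·13 = 2).


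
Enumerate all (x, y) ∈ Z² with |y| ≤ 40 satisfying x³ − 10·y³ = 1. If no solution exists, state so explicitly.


The equation is x³ - 10y³ = 1. For fixed y, x³ = 10·y³ + 1, so a solution requires the RHS to be a perfect cube.
Strategy: iterate y from -40 to 40, compute RHS = 10·y³ + 1, and check whether it is a (positive or negative) perfect cube.
Check small values of y:
  y = 0: RHS = 1 = (1)³ ⇒ x = 1 works.
  y = 1: RHS = 11 is not a perfect cube.
  y = -1: RHS = -9 is not a perfect cube.
  y = 2: RHS = 81 is not a perfect cube.
  y = -2: RHS = -79 is not a perfect cube.
  y = 3: RHS = 271 is not a perfect cube.
  y = -3: RHS = -269 is not a perfect cube.
Continuing the search up to |y| = 40 finds no further solutions beyond those listed.
Collected solutions: (1, 0).

Solutions (with |y| ≤ 40): (1, 0).


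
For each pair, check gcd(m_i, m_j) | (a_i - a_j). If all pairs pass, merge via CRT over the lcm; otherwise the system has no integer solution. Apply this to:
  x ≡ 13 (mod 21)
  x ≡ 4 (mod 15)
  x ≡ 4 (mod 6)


Moduli 21, 15, 6 are not pairwise coprime, so CRT works modulo lcm(m_i) when all pairwise compatibility conditions hold.
Pairwise compatibility: gcd(m_i, m_j) must divide a_i - a_j for every pair.
Merge one congruence at a time:
  Start: x ≡ 13 (mod 21).
  Combine with x ≡ 4 (mod 15): gcd(21, 15) = 3; 4 - 13 = -9, which IS divisible by 3, so compatible.
    Write x = 13 + 21·t and substitute into x ≡ 4 (mod 15): 21·t ≡ 4 − 13 = -9 (mod 15).
    Divide the congruence (and modulus) by g = 3: 7·t ≡ -3 (mod 5).
    Reduce coefficients mod 5: 2·t ≡ 2 (mod 5).
    The inverse of 2 mod 5 is 3 (since 2·3 = 6 = 1·5 + 1), so t ≡ 3·2 = 6 ≡ 1 (mod 5).
    Then x = 13 + 21·1 = 34, valid modulo lcm(21, 15) = 105: x ≡ 34 (mod 105).
  Combine with x ≡ 4 (mod 6): gcd(105, 6) = 3; 4 - 34 = -30, which IS divisible by 3, so compatible.
    Write x = 34 + 105·t and substitute into x ≡ 4 (mod 6): 105·t ≡ 4 − 34 = -30 (mod 6).
    Divide the congruence (and modulus) by g = 3: 35·t ≡ -10 (mod 2).
    Reduce coefficients mod 2: 1·t ≡ 0 (mod 2).
    So t ≡ 0 (mod 2).
    Then x = 34 + 105·0 = 34, valid modulo lcm(105, 6) = 210: x ≡ 34 (mod 210).
Verify: 34 mod 21 = 13, 34 mod 15 = 4, 34 mod 6 = 4.

x ≡ 34 (mod 210).


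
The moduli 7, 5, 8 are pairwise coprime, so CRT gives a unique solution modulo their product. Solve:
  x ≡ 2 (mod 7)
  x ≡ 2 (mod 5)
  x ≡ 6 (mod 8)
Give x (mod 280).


Moduli 7, 5, 8 are pairwise coprime; by CRT there is a unique solution modulo M = 7 · 5 · 8 = 280.
Solve pairwise, accumulating the modulus:
  Start with x ≡ 2 (mod 7).
  Combine with x ≡ 2 (mod 5): since gcd(7, 5) = 1, we get a unique residue mod 35.
    Write x = 2 + 7·t and substitute into x ≡ 2 (mod 5): 7·t ≡ 2 − 2 = 0 (mod 5).
    Reduce coefficients mod 5: 2·t ≡ 0 (mod 5).
    The inverse of 2 mod 5 is 3 (since 2·3 = 6 = 1·5 + 1), so t ≡ 3·0 = 0 ≡ 0 (mod 5).
    Then x = 2 + 7·0 = 2, valid modulo lcm(7, 5) = 35: x ≡ 2 (mod 35).
  Combine with x ≡ 6 (mod 8): since gcd(35, 8) = 1, we get a unique residue mod 280.
    Write x = 2 + 35·t and substitute into x ≡ 6 (mod 8): 35·t ≡ 6 − 2 = 4 (mod 8).
    Reduce coefficients mod 8: 3·t ≡ 4 (mod 8).
    The inverse of 3 mod 8 is 3 (since 3·3 = 9 = 1·8 + 1), so t ≡ 3·4 = 12 ≡ 4 (mod 8).
    Then x = 2 + 35·4 = 142, valid modulo lcm(35, 8) = 280: x ≡ 142 (mod 280).
Verify: 142 mod 7 = 2 ✓, 142 mod 5 = 2 ✓, 142 mod 8 = 6 ✓.

x ≡ 142 (mod 280).


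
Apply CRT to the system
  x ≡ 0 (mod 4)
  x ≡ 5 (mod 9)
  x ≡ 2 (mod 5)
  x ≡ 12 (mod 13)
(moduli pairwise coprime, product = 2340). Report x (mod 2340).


Product of moduli M = 4 · 9 · 5 · 13 = 2340.
Merge one congruence at a time:
  Start: x ≡ 0 (mod 4).
  Combine with x ≡ 5 (mod 9); new modulus lcm = 36.
    Write x = 0 + 4·t and substitute into x ≡ 5 (mod 9): 4·t ≡ 5 − 0 = 5 (mod 9).
    The inverse of 4 mod 9 is 7 (since 4·7 = 28 = 3·9 + 1), so t ≡ 7·5 = 35 ≡ 8 (mod 9).
    Then x = 0 + 4·8 = 32, valid modulo lcm(4, 9) = 36: x ≡ 32 (mod 36).
  Combine with x ≡ 2 (mod 5); new modulus lcm = 180.
    Write x = 32 + 36·t and substitute into x ≡ 2 (mod 5): 36·t ≡ 2 − 32 = -30 (mod 5).
    Reduce coefficients mod 5: 1·t ≡ 0 (mod 5).
    So t ≡ 0 (mod 5).
    Then x = 32 + 36·0 = 32, valid modulo lcm(36, 5) = 180: x ≡ 32 (mod 180).
  Combine with x ≡ 12 (mod 13); new modulus lcm = 2340.
    Write x = 32 + 180·t and substitute into x ≡ 12 (mod 13): 180·t ≡ 12 − 32 = -20 (mod 13).
    Reduce coefficients mod 13: 11·t ≡ 6 (mod 13).
    The inverse of 11 mod 13 is 6 (since 11·6 = 66 = 5·13 + 1), so t ≡ 6·6 = 36 ≡ 10 (mod 13).
    Then x = 32 + 180·10 = 1832, valid modulo lcm(180, 13) = 2340: x ≡ 1832 (mod 2340).
Verify against each original: 1832 mod 4 = 0, 1832 mod 9 = 5, 1832 mod 5 = 2, 1832 mod 13 = 12.

x ≡ 1832 (mod 2340).


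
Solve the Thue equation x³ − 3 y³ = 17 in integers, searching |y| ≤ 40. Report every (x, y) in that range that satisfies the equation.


The equation is x³ - 3y³ = 17. For fixed y, x³ = 3·y³ + 17, so a solution requires the RHS to be a perfect cube.
Strategy: iterate y from -40 to 40, compute RHS = 3·y³ + 17, and check whether it is a (positive or negative) perfect cube.
Check small values of y:
  y = 0: RHS = 17 is not a perfect cube.
  y = 1: RHS = 20 is not a perfect cube.
  y = -1: RHS = 14 is not a perfect cube.
  y = 2: RHS = 41 is not a perfect cube.
  y = -2: RHS = -7 is not a perfect cube.
  y = 3: RHS = 98 is not a perfect cube.
  y = -3: RHS = -64 = (-4)³ ⇒ x = -4 works.
Continuing the search up to |y| = 40 finds no further solutions beyond those listed.
Collected solutions: (-4, -3).

Solutions (with |y| ≤ 40): (-4, -3).


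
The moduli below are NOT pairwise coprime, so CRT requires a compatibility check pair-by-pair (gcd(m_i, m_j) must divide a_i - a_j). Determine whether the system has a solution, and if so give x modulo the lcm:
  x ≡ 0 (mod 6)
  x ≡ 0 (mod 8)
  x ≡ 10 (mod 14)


Moduli 6, 8, 14 are not pairwise coprime, so CRT works modulo lcm(m_i) when all pairwise compatibility conditions hold.
Pairwise compatibility: gcd(m_i, m_j) must divide a_i - a_j for every pair.
Merge one congruence at a time:
  Start: x ≡ 0 (mod 6).
  Combine with x ≡ 0 (mod 8): gcd(6, 8) = 2; 0 - 0 = 0, which IS divisible by 2, so compatible.
    Write x = 0 + 6·t and substitute into x ≡ 0 (mod 8): 6·t ≡ 0 − 0 = 0 (mod 8).
    Divide the congruence (and modulus) by g = 2: 3·t ≡ 0 (mod 4).
    The inverse of 3 mod 4 is 3 (since 3·3 = 9 = 2·4 + 1), so t ≡ 3·0 = 0 ≡ 0 (mod 4).
    Then x = 0 + 6·0 = 0, valid modulo lcm(6, 8) = 24: x ≡ 0 (mod 24).
  Combine with x ≡ 10 (mod 14): gcd(24, 14) = 2; 10 - 0 = 10, which IS divisible by 2, so compatible.
    Write x = 0 + 24·t and substitute into x ≡ 10 (mod 14): 24·t ≡ 10 − 0 = 10 (mod 14).
    Divide the congruence (and modulus) by g = 2: 12·t ≡ 5 (mod 7).
    Reduce coefficients mod 7: 5·t ≡ 5 (mod 7).
    The inverse of 5 mod 7 is 3 (since 5·3 = 15 = 2·7 + 1), so t ≡ 3·5 = 15 ≡ 1 (mod 7).
    Then x = 0 + 24·1 = 24, valid modulo lcm(24, 14) = 168: x ≡ 24 (mod 168).
Verify: 24 mod 6 = 0, 24 mod 8 = 0, 24 mod 14 = 10.

x ≡ 24 (mod 168).


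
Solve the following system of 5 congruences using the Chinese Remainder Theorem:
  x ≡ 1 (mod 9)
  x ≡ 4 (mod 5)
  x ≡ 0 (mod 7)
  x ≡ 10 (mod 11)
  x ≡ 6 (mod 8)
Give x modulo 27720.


Product of moduli M = 9 · 5 · 7 · 11 · 8 = 27720.
Merge one congruence at a time:
  Start: x ≡ 1 (mod 9).
  Combine with x ≡ 4 (mod 5); new modulus lcm = 45.
    Write x = 1 + 9·t and substitute into x ≡ 4 (mod 5): 9·t ≡ 4 − 1 = 3 (mod 5).
    Reduce coefficients mod 5: 4·t ≡ 3 (mod 5).
    The inverse of 4 mod 5 is 4 (since 4·4 = 16 = 3·5 + 1), so t ≡ 4·3 = 12 ≡ 2 (mod 5).
    Then x = 1 + 9·2 = 19, valid modulo lcm(9, 5) = 45: x ≡ 19 (mod 45).
  Combine with x ≡ 0 (mod 7); new modulus lcm = 315.
    Write x = 19 + 45·t and substitute into x ≡ 0 (mod 7): 45·t ≡ 0 − 19 = -19 (mod 7).
    Reduce coefficients mod 7: 3·t ≡ 2 (mod 7).
    The inverse of 3 mod 7 is 5 (since 3·5 = 15 = 2·7 + 1), so t ≡ 5·2 = 10 ≡ 3 (mod 7).
    Then x = 19 + 45·3 = 154, valid modulo lcm(45, 7) = 315: x ≡ 154 (mod 315).
  Combine with x ≡ 10 (mod 11); new modulus lcm = 3465.
    Write x = 154 + 315·t and substitute into x ≡ 10 (mod 11): 315·t ≡ 10 − 154 = -144 (mod 11).
    Reduce coefficients mod 11: 7·t ≡ 10 (mod 11).
    The inverse of 7 mod 11 is 8 (since 7·8 = 56 = 5·11 + 1), so t ≡ 8·10 = 80 ≡ 3 (mod 11).
    Then x = 154 + 315·3 = 1099, valid modulo lcm(315, 11) = 3465: x ≡ 1099 (mod 3465).
  Combine with x ≡ 6 (mod 8); new modulus lcm = 27720.
    Write x = 1099 + 3465·t and substitute into x ≡ 6 (mod 8): 3465·t ≡ 6 − 1099 = -1093 (mod 8).
    Reduce coefficients mod 8: 1·t ≡ 3 (mod 8).
    So t ≡ 3 (mod 8).
    Then x = 1099 + 3465·3 = 11494, valid modulo lcm(3465, 8) = 27720: x ≡ 11494 (mod 27720).
Verify against each original: 11494 mod 9 = 1, 11494 mod 5 = 4, 11494 mod 7 = 0, 11494 mod 11 = 10, 11494 mod 8 = 6.

x ≡ 11494 (mod 27720).


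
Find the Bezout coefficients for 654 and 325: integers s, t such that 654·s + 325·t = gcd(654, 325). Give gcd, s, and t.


Euclidean algorithm on (654, 325) — divide until remainder is 0:
  654 = 2 · 325 + 4
  325 = 81 · 4 + 1
  4 = 4 · 1 + 0
gcd(654, 325) = 1.
Track Bezout coefficients alongside the remainders: start with r₀ = 654 = a·1 + b·0 (s = 1, t = 0) and r₁ = 325 = a·0 + b·1 (s = 0, t = 1); each new remainder r_{k+1} = r_{k-1} − q_k·r_k inherits s_{k+1} = s_{k-1} − q_k·s_k, t_{k+1} = t_{k-1} − q_k·t_k, so r_k = a·s_k + b·t_k at every step:
  q = 2: r = 4, s = 1 − 2·0 = 1, t = 0 − 2·1 = -2  (check: 654·1 + 325·(-2) = 4)
  q = 81: r = 1, s = 0 − 81·1 = -81, t = 1 − 81·(-2) = 163  (check: 654·(-81) + 325·163 = 1)
The row with r = 1 (the gcd) gives the Bezout coefficients s = -81, t = 163.
Result: 654 · (-81) + 325 · (163) = 1.

gcd(654, 325) = 1; s = -81, t = 163 (check: 654·(-81) + 325·163 = 1).


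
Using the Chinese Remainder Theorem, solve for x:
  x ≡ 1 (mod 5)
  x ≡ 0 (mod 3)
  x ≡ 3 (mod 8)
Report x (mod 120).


Moduli 5, 3, 8 are pairwise coprime; by CRT there is a unique solution modulo M = 5 · 3 · 8 = 120.
Solve pairwise, accumulating the modulus:
  Start with x ≡ 1 (mod 5).
  Combine with x ≡ 0 (mod 3): since gcd(5, 3) = 1, we get a unique residue mod 15.
    Write x = 1 + 5·t and substitute into x ≡ 0 (mod 3): 5·t ≡ 0 − 1 = -1 (mod 3).
    Reduce coefficients mod 3: 2·t ≡ 2 (mod 3).
    The inverse of 2 mod 3 is 2 (since 2·2 = 4 = 1·3 + 1), so t ≡ 2·2 = 4 ≡ 1 (mod 3).
    Then x = 1 + 5·1 = 6, valid modulo lcm(5, 3) = 15: x ≡ 6 (mod 15).
  Combine with x ≡ 3 (mod 8): since gcd(15, 8) = 1, we get a unique residue mod 120.
    Write x = 6 + 15·t and substitute into x ≡ 3 (mod 8): 15·t ≡ 3 − 6 = -3 (mod 8).
    Reduce coefficients mod 8: 7·t ≡ 5 (mod 8).
    The inverse of 7 mod 8 is 7 (since 7·7 = 49 = 6·8 + 1), so t ≡ 7·5 = 35 ≡ 3 (mod 8).
    Then x = 6 + 15·3 = 51, valid modulo lcm(15, 8) = 120: x ≡ 51 (mod 120).
Verify: 51 mod 5 = 1 ✓, 51 mod 3 = 0 ✓, 51 mod 8 = 3 ✓.

x ≡ 51 (mod 120).


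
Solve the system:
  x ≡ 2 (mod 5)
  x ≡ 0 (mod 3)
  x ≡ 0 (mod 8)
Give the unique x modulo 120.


Moduli 5, 3, 8 are pairwise coprime; by CRT there is a unique solution modulo M = 5 · 3 · 8 = 120.
Solve pairwise, accumulating the modulus:
  Start with x ≡ 2 (mod 5).
  Combine with x ≡ 0 (mod 3): since gcd(5, 3) = 1, we get a unique residue mod 15.
    Write x = 2 + 5·t and substitute into x ≡ 0 (mod 3): 5·t ≡ 0 − 2 = -2 (mod 3).
    Reduce coefficients mod 3: 2·t ≡ 1 (mod 3).
    The inverse of 2 mod 3 is 2 (since 2·2 = 4 = 1·3 + 1), so t ≡ 2·1 = 2 ≡ 2 (mod 3).
    Then x = 2 + 5·2 = 12, valid modulo lcm(5, 3) = 15: x ≡ 12 (mod 15).
  Combine with x ≡ 0 (mod 8): since gcd(15, 8) = 1, we get a unique residue mod 120.
    Write x = 12 + 15·t and substitute into x ≡ 0 (mod 8): 15·t ≡ 0 − 12 = -12 (mod 8).
    Reduce coefficients mod 8: 7·t ≡ 4 (mod 8).
    The inverse of 7 mod 8 is 7 (since 7·7 = 49 = 6·8 + 1), so t ≡ 7·4 = 28 ≡ 4 (mod 8).
    Then x = 12 + 15·4 = 72, valid modulo lcm(15, 8) = 120: x ≡ 72 (mod 120).
Verify: 72 mod 5 = 2 ✓, 72 mod 3 = 0 ✓, 72 mod 8 = 0 ✓.

x ≡ 72 (mod 120).


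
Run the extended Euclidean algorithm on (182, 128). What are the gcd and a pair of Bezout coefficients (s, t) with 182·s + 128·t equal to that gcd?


Euclidean algorithm on (182, 128) — divide until remainder is 0:
  182 = 1 · 128 + 54
  128 = 2 · 54 + 20
  54 = 2 · 20 + 14
  20 = 1 · 14 + 6
  14 = 2 · 6 + 2
  6 = 3 · 2 + 0
gcd(182, 128) = 2.
Track Bezout coefficients alongside the remainders: start with r₀ = 182 = a·1 + b·0 (s = 1, t = 0) and r₁ = 128 = a·0 + b·1 (s = 0, t = 1); each new remainder r_{k+1} = r_{k-1} − q_k·r_k inherits s_{k+1} = s_{k-1} − q_k·s_k, t_{k+1} = t_{k-1} − q_k·t_k, so r_k = a·s_k + b·t_k at every step:
  q = 1: r = 54, s = 1 − 1·0 = 1, t = 0 − 1·1 = -1  (check: 182·1 + 128·(-1) = 54)
  q = 2: r = 20, s = 0 − 2·1 = -2, t = 1 − 2·(-1) = 3  (check: 182·(-2) + 128·3 = 20)
  q = 2: r = 14, s = 1 − 2·(-2) = 5, t = -1 − 2·3 = -7  (check: 182·5 + 128·(-7) = 14)
  q = 1: r = 6, s = -2 − 1·5 = -7, t = 3 − 1·(-7) = 10  (check: 182·(-7) + 128·10 = 6)
  q = 2: r = 2, s = 5 − 2·(-7) = 19, t = -7 − 2·10 = -27  (check: 182·19 + 128·(-27) = 2)
The row with r = 2 (the gcd) gives the Bezout coefficients s = 19, t = -27.
Result: 182 · (19) + 128 · (-27) = 2.

gcd(182, 128) = 2; s = 19, t = -27 (check: 182·19 + 128·(-27) = 2).


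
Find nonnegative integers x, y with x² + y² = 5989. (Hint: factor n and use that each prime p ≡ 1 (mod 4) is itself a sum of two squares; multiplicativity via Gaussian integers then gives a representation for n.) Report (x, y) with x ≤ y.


Step 1: Factor n = 5989 = 53 · 113.
Step 2: Check the mod-4 condition on each prime factor: 53 ≡ 1 (mod 4), exponent 1; 113 ≡ 1 (mod 4), exponent 1.
All primes ≡ 3 (mod 4) appear to even exponent (or don't appear), so by the two-squares theorem n IS expressible as a sum of two squares.
Step 3: Build a representation. Here n = 53 · 113 is a product of primes ≡ 1 (mod 4). Each prime p ≡ 1 (mod 4) is itself a sum of two squares; find a² by testing p − a² for a perfect square:
  53: 53 − 1² = 52, 53 − 2² = 49 = 7² ⇒ 53 = 2² + 7².
  113: 113 − 1² = 112, 113 − 2² = 109, 113 − 3² = 104, 113 − 4² = 97, 113 − 5² = 88, 113 − 6² = 77, 113 − 7² = 64 = 8² ⇒ 113 = 7² + 8².
  Combine using the Brahmagupta–Fibonacci identity (a² + b²)(c² + d²) = (ac − bd)² + (ad + bc)² = (ac + bd)² + (ad − bc)²:
  53 · 113 = 5989: from (2² + 7²)(7² + 8²), take (2·7 − 7·8, 2·8 + 7·7) = (14 − 56, 16 + 49) = (-42, 65); dropping signs (only squares matter) gives (42, 65); check 42² + 65² = 1764 + 4225 = 5989 ✓.
Step 4: Order so x ≤ y and verify: 42² + 65² = 1764 + 4225 = 5989 = n. ✓

n = 5989 = 42² + 65² (one valid representation with x ≤ y).


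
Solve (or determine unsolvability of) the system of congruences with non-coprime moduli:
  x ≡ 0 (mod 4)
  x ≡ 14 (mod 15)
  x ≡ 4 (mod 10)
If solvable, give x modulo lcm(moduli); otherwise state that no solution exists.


Moduli 4, 15, 10 are not pairwise coprime, so CRT works modulo lcm(m_i) when all pairwise compatibility conditions hold.
Pairwise compatibility: gcd(m_i, m_j) must divide a_i - a_j for every pair.
Merge one congruence at a time:
  Start: x ≡ 0 (mod 4).
  Combine with x ≡ 14 (mod 15): gcd(4, 15) = 1; 14 - 0 = 14, which IS divisible by 1, so compatible.
    Write x = 0 + 4·t and substitute into x ≡ 14 (mod 15): 4·t ≡ 14 − 0 = 14 (mod 15).
    The inverse of 4 mod 15 is 4 (since 4·4 = 16 = 1·15 + 1), so t ≡ 4·14 = 56 ≡ 11 (mod 15).
    Then x = 0 + 4·11 = 44, valid modulo lcm(4, 15) = 60: x ≡ 44 (mod 60).
  Combine with x ≡ 4 (mod 10): gcd(60, 10) = 10; 4 - 44 = -40, which IS divisible by 10, so compatible.
    Write x = 44 + 60·t and substitute into x ≡ 4 (mod 10): 60·t ≡ 4 − 44 = -40 (mod 10).
    Divide the congruence (and modulus) by g = 10: 6·t ≡ -4 (mod 1).
    Modulo 1 every t works; take t = 0.
    Then x = 44 + 60·0 = 44, valid modulo lcm(60, 10) = 60: x ≡ 44 (mod 60).
Verify: 44 mod 4 = 0, 44 mod 15 = 14, 44 mod 10 = 4.

x ≡ 44 (mod 60).


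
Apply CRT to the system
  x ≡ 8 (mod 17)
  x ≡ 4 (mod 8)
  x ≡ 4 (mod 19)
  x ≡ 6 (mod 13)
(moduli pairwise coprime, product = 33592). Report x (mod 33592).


Product of moduli M = 17 · 8 · 19 · 13 = 33592.
Merge one congruence at a time:
  Start: x ≡ 8 (mod 17).
  Combine with x ≡ 4 (mod 8); new modulus lcm = 136.
    Write x = 8 + 17·t and substitute into x ≡ 4 (mod 8): 17·t ≡ 4 − 8 = -4 (mod 8).
    Reduce coefficients mod 8: 1·t ≡ 4 (mod 8).
    So t ≡ 4 (mod 8).
    Then x = 8 + 17·4 = 76, valid modulo lcm(17, 8) = 136: x ≡ 76 (mod 136).
  Combine with x ≡ 4 (mod 19); new modulus lcm = 2584.
    Write x = 76 + 136·t and substitute into x ≡ 4 (mod 19): 136·t ≡ 4 − 76 = -72 (mod 19).
    Reduce coefficients mod 19: 3·t ≡ 4 (mod 19).
    The inverse of 3 mod 19 is 13 (since 3·13 = 39 = 2·19 + 1), so t ≡ 13·4 = 52 ≡ 14 (mod 19).
    Then x = 76 + 136·14 = 1980, valid modulo lcm(136, 19) = 2584: x ≡ 1980 (mod 2584).
  Combine with x ≡ 6 (mod 13); new modulus lcm = 33592.
    Write x = 1980 + 2584·t and substitute into x ≡ 6 (mod 13): 2584·t ≡ 6 − 1980 = -1974 (mod 13).
    Reduce coefficients mod 13: 10·t ≡ 2 (mod 13).
    The inverse of 10 mod 13 is 4 (since 10·4 = 40 = 3·13 + 1), so t ≡ 4·2 = 8 ≡ 8 (mod 13).
    Then x = 1980 + 2584·8 = 22652, valid modulo lcm(2584, 13) = 33592: x ≡ 22652 (mod 33592).
Verify against each original: 22652 mod 17 = 8, 22652 mod 8 = 4, 22652 mod 19 = 4, 22652 mod 13 = 6.

x ≡ 22652 (mod 33592).


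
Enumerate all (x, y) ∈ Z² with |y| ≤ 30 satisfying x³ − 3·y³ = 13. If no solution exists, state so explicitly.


The equation is x³ - 3y³ = 13. For fixed y, x³ = 3·y³ + 13, so a solution requires the RHS to be a perfect cube.
Strategy: iterate y from -30 to 30, compute RHS = 3·y³ + 13, and check whether it is a (positive or negative) perfect cube.
Check small values of y:
  y = 0: RHS = 13 is not a perfect cube.
  y = 1: RHS = 16 is not a perfect cube.
  y = -1: RHS = 10 is not a perfect cube.
  y = 2: RHS = 37 is not a perfect cube.
  y = -2: RHS = -11 is not a perfect cube.
  y = 3: RHS = 94 is not a perfect cube.
  y = -3: RHS = -68 is not a perfect cube.
Continuing the search up to |y| = 30 finds no solutions either.
No (x, y) in the scanned range satisfies the equation.

No integer solutions with |y| ≤ 30.


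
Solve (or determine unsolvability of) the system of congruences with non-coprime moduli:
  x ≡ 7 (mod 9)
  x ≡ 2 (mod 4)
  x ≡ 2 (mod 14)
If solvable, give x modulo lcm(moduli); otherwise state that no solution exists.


Moduli 9, 4, 14 are not pairwise coprime, so CRT works modulo lcm(m_i) when all pairwise compatibility conditions hold.
Pairwise compatibility: gcd(m_i, m_j) must divide a_i - a_j for every pair.
Merge one congruence at a time:
  Start: x ≡ 7 (mod 9).
  Combine with x ≡ 2 (mod 4): gcd(9, 4) = 1; 2 - 7 = -5, which IS divisible by 1, so compatible.
    Write x = 7 + 9·t and substitute into x ≡ 2 (mod 4): 9·t ≡ 2 − 7 = -5 (mod 4).
    Reduce coefficients mod 4: 1·t ≡ 3 (mod 4).
    So t ≡ 3 (mod 4).
    Then x = 7 + 9·3 = 34, valid modulo lcm(9, 4) = 36: x ≡ 34 (mod 36).
  Combine with x ≡ 2 (mod 14): gcd(36, 14) = 2; 2 - 34 = -32, which IS divisible by 2, so compatible.
    Write x = 34 + 36·t and substitute into x ≡ 2 (mod 14): 36·t ≡ 2 − 34 = -32 (mod 14).
    Divide the congruence (and modulus) by g = 2: 18·t ≡ -16 (mod 7).
    Reduce coefficients mod 7: 4·t ≡ 5 (mod 7).
    The inverse of 4 mod 7 is 2 (since 4·2 = 8 = 1·7 + 1), so t ≡ 2·5 = 10 ≡ 3 (mod 7).
    Then x = 34 + 36·3 = 142, valid modulo lcm(36, 14) = 252: x ≡ 142 (mod 252).
Verify: 142 mod 9 = 7, 142 mod 4 = 2, 142 mod 14 = 2.

x ≡ 142 (mod 252).


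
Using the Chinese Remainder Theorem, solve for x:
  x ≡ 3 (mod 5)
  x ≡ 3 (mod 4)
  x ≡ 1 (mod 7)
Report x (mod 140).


Moduli 5, 4, 7 are pairwise coprime; by CRT there is a unique solution modulo M = 5 · 4 · 7 = 140.
Solve pairwise, accumulating the modulus:
  Start with x ≡ 3 (mod 5).
  Combine with x ≡ 3 (mod 4): since gcd(5, 4) = 1, we get a unique residue mod 20.
    Write x = 3 + 5·t and substitute into x ≡ 3 (mod 4): 5·t ≡ 3 − 3 = 0 (mod 4).
    Reduce coefficients mod 4: 1·t ≡ 0 (mod 4).
    So t ≡ 0 (mod 4).
    Then x = 3 + 5·0 = 3, valid modulo lcm(5, 4) = 20: x ≡ 3 (mod 20).
  Combine with x ≡ 1 (mod 7): since gcd(20, 7) = 1, we get a unique residue mod 140.
    Write x = 3 + 20·t and substitute into x ≡ 1 (mod 7): 20·t ≡ 1 − 3 = -2 (mod 7).
    Reduce coefficients mod 7: 6·t ≡ 5 (mod 7).
    The inverse of 6 mod 7 is 6 (since 6·6 = 36 = 5·7 + 1), so t ≡ 6·5 = 30 ≡ 2 (mod 7).
    Then x = 3 + 20·2 = 43, valid modulo lcm(20, 7) = 140: x ≡ 43 (mod 140).
Verify: 43 mod 5 = 3 ✓, 43 mod 4 = 3 ✓, 43 mod 7 = 1 ✓.

x ≡ 43 (mod 140).


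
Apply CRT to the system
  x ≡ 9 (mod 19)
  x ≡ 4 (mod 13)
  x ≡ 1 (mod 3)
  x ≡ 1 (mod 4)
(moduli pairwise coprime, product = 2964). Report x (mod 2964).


Product of moduli M = 19 · 13 · 3 · 4 = 2964.
Merge one congruence at a time:
  Start: x ≡ 9 (mod 19).
  Combine with x ≡ 4 (mod 13); new modulus lcm = 247.
    Write x = 9 + 19·t and substitute into x ≡ 4 (mod 13): 19·t ≡ 4 − 9 = -5 (mod 13).
    Reduce coefficients mod 13: 6·t ≡ 8 (mod 13).
    The inverse of 6 mod 13 is 11 (since 6·11 = 66 = 5·13 + 1), so t ≡ 11·8 = 88 ≡ 10 (mod 13).
    Then x = 9 + 19·10 = 199, valid modulo lcm(19, 13) = 247: x ≡ 199 (mod 247).
  Combine with x ≡ 1 (mod 3); new modulus lcm = 741.
    Write x = 199 + 247·t and substitute into x ≡ 1 (mod 3): 247·t ≡ 1 − 199 = -198 (mod 3).
    Reduce coefficients mod 3: 1·t ≡ 0 (mod 3).
    So t ≡ 0 (mod 3).
    Then x = 199 + 247·0 = 199, valid modulo lcm(247, 3) = 741: x ≡ 199 (mod 741).
  Combine with x ≡ 1 (mod 4); new modulus lcm = 2964.
    Write x = 199 + 741·t and substitute into x ≡ 1 (mod 4): 741·t ≡ 1 − 199 = -198 (mod 4).
    Reduce coefficients mod 4: 1·t ≡ 2 (mod 4).
    So t ≡ 2 (mod 4).
    Then x = 199 + 741·2 = 1681, valid modulo lcm(741, 4) = 2964: x ≡ 1681 (mod 2964).
Verify against each original: 1681 mod 19 = 9, 1681 mod 13 = 4, 1681 mod 3 = 1, 1681 mod 4 = 1.

x ≡ 1681 (mod 2964).
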